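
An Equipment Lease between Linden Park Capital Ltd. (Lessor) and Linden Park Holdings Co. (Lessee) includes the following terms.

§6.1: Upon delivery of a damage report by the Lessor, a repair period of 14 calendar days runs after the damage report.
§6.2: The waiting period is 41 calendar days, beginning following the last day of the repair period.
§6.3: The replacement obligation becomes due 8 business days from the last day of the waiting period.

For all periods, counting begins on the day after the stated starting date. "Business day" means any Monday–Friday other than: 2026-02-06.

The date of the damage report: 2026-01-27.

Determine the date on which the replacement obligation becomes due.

The last day of the repair period: 2026-01-27 + 14 days = 2026-02-10.
The last day of the waiting period: 2026-02-10 + 41 days = 2026-03-23.
The date on which the replacement obligation becomes due: 8 business days after Monday, 2026-03-23, skipping weekends — Mar 24, Mar 25, Mar 26, Mar 27, Mar 30, Mar 31, Apr 1, Apr 2 — lands on Thursday, 2026-04-02.

2026-04-02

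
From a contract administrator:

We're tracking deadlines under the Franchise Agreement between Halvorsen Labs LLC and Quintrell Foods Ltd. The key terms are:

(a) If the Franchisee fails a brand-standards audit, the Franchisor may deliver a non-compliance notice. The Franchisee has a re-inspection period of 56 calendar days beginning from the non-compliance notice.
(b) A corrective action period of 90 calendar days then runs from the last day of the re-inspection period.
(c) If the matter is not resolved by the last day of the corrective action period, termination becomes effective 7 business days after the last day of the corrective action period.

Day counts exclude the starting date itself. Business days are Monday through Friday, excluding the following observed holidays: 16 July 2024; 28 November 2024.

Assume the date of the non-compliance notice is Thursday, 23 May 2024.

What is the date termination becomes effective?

Adding 56 calendar days to 23 May 2024 gives 18 July 2024, which is the last day of the re-inspection period.
The last day of the corrective action period: 18 July 2024 + 90 days = 16 October 2024.
The date termination becomes effective: 7 business days after Wednesday, 16 October 2024, skipping weekends — Oct 17, Oct 18, Oct 21, Oct 22, Oct 23, Oct 24, Oct 25 — lands on Friday, 25 October 2024.

25 October 2024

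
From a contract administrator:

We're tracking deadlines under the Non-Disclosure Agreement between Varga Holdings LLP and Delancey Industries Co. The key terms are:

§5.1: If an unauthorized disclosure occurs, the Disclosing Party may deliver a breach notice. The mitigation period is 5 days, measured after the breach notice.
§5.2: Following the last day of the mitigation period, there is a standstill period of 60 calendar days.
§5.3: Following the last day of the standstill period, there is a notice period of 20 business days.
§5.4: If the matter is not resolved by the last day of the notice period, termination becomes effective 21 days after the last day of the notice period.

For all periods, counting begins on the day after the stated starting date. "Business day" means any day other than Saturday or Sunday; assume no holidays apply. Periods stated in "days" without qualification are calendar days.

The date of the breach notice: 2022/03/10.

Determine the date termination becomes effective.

2022/07/01

Adding 5 calendar days to 2022/03/10 gives 2022/03/15, which is the last day of the mitigation period.
The last day of the standstill period: 2022/03/15 + 60 days = 2022/05/14.
The last day of the notice period: 20 business days after Saturday, 2022/05/14, skipping weekends — May 16, May 17, May 18, May 19, …, Jun 8, Jun 9, Jun 10 — lands on Friday, 2022/06/10.
Adding 21 calendar days to 2022/06/10 gives 2022/07/01, which is the date termination becomes effective.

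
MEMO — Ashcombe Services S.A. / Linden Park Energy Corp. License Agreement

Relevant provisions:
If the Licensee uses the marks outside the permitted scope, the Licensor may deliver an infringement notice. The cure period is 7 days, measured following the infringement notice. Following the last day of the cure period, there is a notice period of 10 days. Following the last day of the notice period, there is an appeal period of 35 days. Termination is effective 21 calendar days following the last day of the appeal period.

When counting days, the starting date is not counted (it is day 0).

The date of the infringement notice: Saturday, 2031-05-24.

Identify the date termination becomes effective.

2031-08-05

Adding 7 calendar days to 2031-05-24 gives 2031-05-31, which is the last day of the cure period.
The last day of the notice period: 10 calendar days after 2031-05-31 is 2031-06-10.
The last day of the appeal period: 2031-06-10 + 35 days = 2031-07-15.
The date termination becomes effective: 21 calendar days after 2031-07-15 is 2031-08-05.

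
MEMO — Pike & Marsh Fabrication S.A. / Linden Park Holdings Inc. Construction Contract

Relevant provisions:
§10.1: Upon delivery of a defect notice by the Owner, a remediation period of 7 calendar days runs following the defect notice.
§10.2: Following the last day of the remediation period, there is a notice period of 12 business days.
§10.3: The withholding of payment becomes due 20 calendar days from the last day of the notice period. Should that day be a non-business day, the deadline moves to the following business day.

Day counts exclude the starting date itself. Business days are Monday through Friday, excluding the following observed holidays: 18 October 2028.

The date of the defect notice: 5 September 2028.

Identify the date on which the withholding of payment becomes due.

The last day of the remediation period: 5 September 2028 + 7 days = 12 September 2028.
From Tuesday, 12 September 2028, 12 business days (Sep 13, Sep 14, Sep 15, Sep 18, …, Sep 26, Sep 27, Sep 28, skipping weekends) brings us to Thursday, 28 September 2028, which is the last day of the notice period.
Adding 20 calendar days to 28 September 2028 gives 18 October 2028, which is the date on which the withholding of payment becomes due. That falls on Wednesday, a listed holiday, so it rolls to the next business day, Thursday, 19 October 2028.

19 October 2028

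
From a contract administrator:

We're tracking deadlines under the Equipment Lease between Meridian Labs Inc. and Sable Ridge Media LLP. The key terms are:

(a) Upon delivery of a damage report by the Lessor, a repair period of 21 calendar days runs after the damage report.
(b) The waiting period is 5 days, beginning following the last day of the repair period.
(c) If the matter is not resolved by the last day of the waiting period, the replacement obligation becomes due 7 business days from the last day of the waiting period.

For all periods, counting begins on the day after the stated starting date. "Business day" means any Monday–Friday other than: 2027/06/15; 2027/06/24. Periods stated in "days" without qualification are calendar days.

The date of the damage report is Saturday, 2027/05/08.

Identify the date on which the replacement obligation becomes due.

2027/06/14

Adding 21 calendar days to 2027/05/08 gives 2027/05/29, which is the last day of the repair period.
Adding 5 calendar days to 2027/05/29 gives 2027/06/03, which is the last day of the waiting period.
From Thursday, 2027/06/03, 7 business days (Jun 4, Jun 7, Jun 8, Jun 9, Jun 10, Jun 11, Jun 14, skipping weekends) brings us to Monday, 2027/06/14, which is the date on which the replacement obligation becomes due.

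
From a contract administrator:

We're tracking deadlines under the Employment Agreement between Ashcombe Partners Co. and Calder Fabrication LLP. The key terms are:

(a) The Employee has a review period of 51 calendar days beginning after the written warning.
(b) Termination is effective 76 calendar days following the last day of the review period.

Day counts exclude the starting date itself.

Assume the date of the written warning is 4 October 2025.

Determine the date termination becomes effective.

Adding 51 calendar days to 4 October 2025 gives 24 November 2025, which is the last day of the review period.
The date termination becomes effective: 24 November 2025 + 76 days = 8 February 2026.

8 February 2026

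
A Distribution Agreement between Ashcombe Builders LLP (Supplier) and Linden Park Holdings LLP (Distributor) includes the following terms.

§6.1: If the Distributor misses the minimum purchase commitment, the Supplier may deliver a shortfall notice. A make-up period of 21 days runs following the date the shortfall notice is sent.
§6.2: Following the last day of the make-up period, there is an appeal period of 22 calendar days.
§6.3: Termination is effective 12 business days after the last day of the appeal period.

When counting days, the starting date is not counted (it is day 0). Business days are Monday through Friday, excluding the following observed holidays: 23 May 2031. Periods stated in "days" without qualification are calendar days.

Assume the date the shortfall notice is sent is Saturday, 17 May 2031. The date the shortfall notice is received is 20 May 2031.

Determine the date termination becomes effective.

The last day of the make-up period: 21 calendar days after 17 May 2031 is 7 June 2031.
Adding 22 calendar days to 7 June 2031 gives 29 June 2031, which is the last day of the appeal period.
The date termination becomes effective: counting 12 business days from Sunday, 29 June 2031 (Jun 30, Jul 1, Jul 2, Jul 3, …, Jul 11, Jul 14, Jul 15, skipping weekends) reaches Tuesday, 15 July 2031.

15 July 2031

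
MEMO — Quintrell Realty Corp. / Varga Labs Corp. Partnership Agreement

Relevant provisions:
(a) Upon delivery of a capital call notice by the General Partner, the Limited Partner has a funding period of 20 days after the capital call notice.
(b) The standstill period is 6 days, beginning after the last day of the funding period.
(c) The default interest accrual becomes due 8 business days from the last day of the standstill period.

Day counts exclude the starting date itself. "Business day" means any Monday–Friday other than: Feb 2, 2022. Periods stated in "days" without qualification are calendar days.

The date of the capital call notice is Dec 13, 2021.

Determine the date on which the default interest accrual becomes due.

The last day of the funding period: Dec 13, 2021 + 20 days = Jan 2, 2022.
The last day of the standstill period: Jan 2, 2022 + 6 days = Jan 8, 2022.
The date on which the default interest accrual becomes due: counting 8 business days from Saturday, Jan 8, 2022 (Jan 10, Jan 11, Jan 12, Jan 13, Jan 14, Jan 17, Jan 18, Jan 19, skipping weekends) reaches Wednesday, Jan 19, 2022.

Jan 19, 2022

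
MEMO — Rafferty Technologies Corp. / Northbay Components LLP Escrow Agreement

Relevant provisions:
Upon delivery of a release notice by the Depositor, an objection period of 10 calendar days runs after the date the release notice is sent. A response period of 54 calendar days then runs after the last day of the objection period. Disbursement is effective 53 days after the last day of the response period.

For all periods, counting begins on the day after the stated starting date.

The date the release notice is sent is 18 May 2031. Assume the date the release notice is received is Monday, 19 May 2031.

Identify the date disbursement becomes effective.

12 September 2031

The last day of the objection period: 10 calendar days after 18 May 2031 is 28 May 2031.
The last day of the response period: 54 calendar days after 28 May 2031 is 21 July 2031.
The date disbursement becomes effective: 53 calendar days after 21 July 2031 is 12 September 2031.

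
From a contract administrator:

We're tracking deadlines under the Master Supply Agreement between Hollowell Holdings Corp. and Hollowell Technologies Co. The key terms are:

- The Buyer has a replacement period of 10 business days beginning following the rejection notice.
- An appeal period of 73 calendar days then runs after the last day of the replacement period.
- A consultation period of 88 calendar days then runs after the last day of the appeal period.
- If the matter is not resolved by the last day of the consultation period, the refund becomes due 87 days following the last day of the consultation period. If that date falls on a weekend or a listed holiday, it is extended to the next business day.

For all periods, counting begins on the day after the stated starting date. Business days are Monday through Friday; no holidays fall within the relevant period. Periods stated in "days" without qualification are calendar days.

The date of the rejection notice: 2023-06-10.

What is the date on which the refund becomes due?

2024-02-26

The last day of the replacement period: 10 business days after Saturday, 2023-06-10, skipping weekends — Jun 12, Jun 13, Jun 14, Jun 15, Jun 16, Jun 19, Jun 20, Jun 21, Jun 22, Jun 23 — lands on Friday, 2023-06-23.
The last day of the appeal period: 73 calendar days after 2023-06-23 is 2023-09-04.
Adding 88 calendar days to 2023-09-04 gives 2023-12-01, which is the last day of the consultation period.
The date on which the refund becomes due: 2023-12-01 + 87 days = 2024-02-26. 2024-02-26 is a Monday, so no roll-forward applies.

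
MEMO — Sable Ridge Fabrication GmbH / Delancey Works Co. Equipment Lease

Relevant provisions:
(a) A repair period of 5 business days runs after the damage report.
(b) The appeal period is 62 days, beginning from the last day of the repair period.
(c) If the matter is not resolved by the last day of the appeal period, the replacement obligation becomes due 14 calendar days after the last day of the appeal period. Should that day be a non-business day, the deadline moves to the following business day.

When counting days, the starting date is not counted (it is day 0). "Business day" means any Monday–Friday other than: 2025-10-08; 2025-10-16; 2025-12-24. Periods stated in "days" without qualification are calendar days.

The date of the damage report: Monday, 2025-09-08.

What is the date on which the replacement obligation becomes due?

The last day of the repair period: 5 business days after Monday, 2025-09-08, skipping weekends — Sep 9, Sep 10, Sep 11, Sep 12, Sep 15 — lands on Monday, 2025-09-15.
The last day of the appeal period: 62 calendar days after 2025-09-15 is 2025-11-16.
Adding 14 calendar days to 2025-11-16 gives 2025-11-30, which is the date on which the replacement obligation becomes due. That falls on a Sunday, so it rolls to the next business day, Monday, 2025-12-01.

2025-12-01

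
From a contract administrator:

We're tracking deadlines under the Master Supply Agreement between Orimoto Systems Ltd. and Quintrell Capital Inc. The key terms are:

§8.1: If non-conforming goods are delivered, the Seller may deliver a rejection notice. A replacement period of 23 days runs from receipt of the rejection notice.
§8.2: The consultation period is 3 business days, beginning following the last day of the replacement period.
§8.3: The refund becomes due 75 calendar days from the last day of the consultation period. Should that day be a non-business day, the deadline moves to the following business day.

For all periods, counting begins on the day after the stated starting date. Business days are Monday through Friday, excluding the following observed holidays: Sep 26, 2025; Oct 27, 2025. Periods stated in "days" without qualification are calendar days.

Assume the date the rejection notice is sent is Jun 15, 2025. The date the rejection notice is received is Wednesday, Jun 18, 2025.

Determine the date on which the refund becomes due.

Sep 29, 2025

Adding 23 calendar days to Jun 18, 2025 gives Jul 11, 2025, which is the last day of the replacement period.
From Friday, Jul 11, 2025, 3 business days (Jul 14, Jul 15, Jul 16, skipping weekends) brings us to Wednesday, Jul 16, 2025, which is the last day of the consultation period.
The date on which the refund becomes due: 75 calendar days after Jul 16, 2025 is Sep 29, 2025. Sep 29, 2025 is a Monday and is not a listed holiday, so no roll-forward applies.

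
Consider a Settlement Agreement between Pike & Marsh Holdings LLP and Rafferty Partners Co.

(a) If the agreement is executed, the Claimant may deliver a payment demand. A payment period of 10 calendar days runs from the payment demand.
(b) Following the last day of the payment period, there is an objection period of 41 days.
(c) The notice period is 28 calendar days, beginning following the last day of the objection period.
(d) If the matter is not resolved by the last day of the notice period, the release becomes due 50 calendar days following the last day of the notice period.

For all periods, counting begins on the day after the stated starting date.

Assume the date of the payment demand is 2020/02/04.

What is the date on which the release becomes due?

The last day of the payment period: 2020/02/04 + 10 days = 2020/02/14.
The last day of the objection period: 2020/02/14 + 41 days = 2020/03/26.
Adding 28 calendar days to 2020/03/26 gives 2020/04/23, which is the last day of the notice period.
Adding 50 calendar days to 2020/04/23 gives 2020/06/12, which is the date on which the release becomes due.

2020/06/12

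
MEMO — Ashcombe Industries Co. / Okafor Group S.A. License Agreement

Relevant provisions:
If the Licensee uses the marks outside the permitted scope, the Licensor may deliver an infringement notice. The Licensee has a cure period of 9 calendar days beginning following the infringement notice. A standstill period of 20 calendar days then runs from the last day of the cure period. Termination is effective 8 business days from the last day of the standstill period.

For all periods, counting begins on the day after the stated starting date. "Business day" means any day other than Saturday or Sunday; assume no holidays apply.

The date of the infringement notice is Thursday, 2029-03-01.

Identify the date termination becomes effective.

2029-04-11

The last day of the cure period: 2029-03-01 + 9 days = 2029-03-10.
The last day of the standstill period: 2029-03-10 + 20 days = 2029-03-30.
From Friday, 2029-03-30, 8 business days (Apr 2, Apr 3, Apr 4, Apr 5, Apr 6, Apr 9, Apr 10, Apr 11, skipping weekends) brings us to Wednesday, 2029-04-11, which is the date termination becomes effective.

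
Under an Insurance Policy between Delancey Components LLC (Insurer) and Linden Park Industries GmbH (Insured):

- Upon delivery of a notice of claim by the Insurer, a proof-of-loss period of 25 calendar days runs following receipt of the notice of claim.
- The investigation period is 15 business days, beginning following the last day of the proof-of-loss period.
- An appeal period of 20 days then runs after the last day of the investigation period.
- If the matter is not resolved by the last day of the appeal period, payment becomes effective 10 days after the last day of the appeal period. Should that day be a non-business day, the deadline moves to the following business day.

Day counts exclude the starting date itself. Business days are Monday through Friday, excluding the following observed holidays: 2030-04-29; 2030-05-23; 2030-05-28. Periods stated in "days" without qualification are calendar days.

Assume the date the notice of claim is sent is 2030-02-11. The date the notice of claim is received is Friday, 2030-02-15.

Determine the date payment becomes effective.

The last day of the proof-of-loss period: 2030-02-15 + 25 days = 2030-03-12.
The last day of the investigation period: counting 15 business days from Tuesday, 2030-03-12 (Mar 13, Mar 14, Mar 15, Mar 18, …, Mar 29, Apr 1, Apr 2, skipping weekends) reaches Tuesday, 2030-04-02.
Adding 20 calendar days to 2030-04-02 gives 2030-04-22, which is the last day of the appeal period.
The date payment becomes effective: 10 calendar days after 2030-04-22 is 2030-05-02. 2030-05-02 is a Thursday and is not a listed holiday, so no roll-forward applies.

2030-05-02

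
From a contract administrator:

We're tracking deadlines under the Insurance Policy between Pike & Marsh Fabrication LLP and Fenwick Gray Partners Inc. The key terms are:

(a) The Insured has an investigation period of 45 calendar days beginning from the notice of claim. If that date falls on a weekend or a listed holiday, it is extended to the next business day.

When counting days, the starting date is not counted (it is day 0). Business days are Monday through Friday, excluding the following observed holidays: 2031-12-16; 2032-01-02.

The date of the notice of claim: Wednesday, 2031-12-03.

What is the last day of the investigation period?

The last day of the investigation period: 2031-12-03 + 45 days = 2032-01-17. That falls on a Saturday, so it rolls to the next business day, Monday, 2032-01-19.

2032-01-19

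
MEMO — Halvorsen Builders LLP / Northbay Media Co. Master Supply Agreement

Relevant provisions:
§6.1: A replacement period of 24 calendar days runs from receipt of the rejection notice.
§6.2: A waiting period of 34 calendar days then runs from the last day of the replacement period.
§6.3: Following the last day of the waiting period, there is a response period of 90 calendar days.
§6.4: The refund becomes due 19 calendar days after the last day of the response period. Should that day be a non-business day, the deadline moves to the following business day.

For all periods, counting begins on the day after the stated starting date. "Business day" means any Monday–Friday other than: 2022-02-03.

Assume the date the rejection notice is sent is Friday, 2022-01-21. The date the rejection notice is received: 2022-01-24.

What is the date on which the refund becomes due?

2022-07-11

The last day of the replacement period: 2022-01-24 + 24 days = 2022-02-17.
The last day of the waiting period: 34 calendar days after 2022-02-17 is 2022-03-23.
The last day of the response period: 90 calendar days after 2022-03-23 is 2022-06-21.
The date on which the refund becomes due: 19 calendar days after 2022-06-21 is 2022-07-10. That falls on a Sunday, so it rolls to the next business day, Monday, 2022-07-11.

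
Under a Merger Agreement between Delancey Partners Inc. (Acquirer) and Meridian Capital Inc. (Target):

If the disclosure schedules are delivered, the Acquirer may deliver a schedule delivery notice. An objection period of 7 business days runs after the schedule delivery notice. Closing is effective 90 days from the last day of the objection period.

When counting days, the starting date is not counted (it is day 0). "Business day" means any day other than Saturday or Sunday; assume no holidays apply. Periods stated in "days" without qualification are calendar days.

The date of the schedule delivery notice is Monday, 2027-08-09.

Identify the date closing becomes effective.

From Monday, 2027-08-09, 7 business days (Aug 10, Aug 11, Aug 12, Aug 13, Aug 16, Aug 17, Aug 18, skipping weekends) brings us to Wednesday, 2027-08-18, which is the last day of the objection period.
The date closing becomes effective: 2027-08-18 + 90 days = 2027-11-16.

2027-11-16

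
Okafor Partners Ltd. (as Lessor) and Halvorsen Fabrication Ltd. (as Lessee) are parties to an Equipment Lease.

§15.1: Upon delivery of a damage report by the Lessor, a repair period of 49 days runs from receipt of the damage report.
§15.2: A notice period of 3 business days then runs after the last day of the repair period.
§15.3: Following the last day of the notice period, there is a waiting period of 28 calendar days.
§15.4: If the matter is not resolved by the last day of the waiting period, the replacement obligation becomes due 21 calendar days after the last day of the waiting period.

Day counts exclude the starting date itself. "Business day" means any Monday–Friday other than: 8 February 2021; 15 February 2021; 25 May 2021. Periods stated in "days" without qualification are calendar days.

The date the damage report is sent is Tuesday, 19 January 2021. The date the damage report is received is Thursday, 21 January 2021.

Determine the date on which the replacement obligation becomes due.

Adding 49 calendar days to 21 January 2021 gives 11 March 2021, which is the last day of the repair period.
The last day of the notice period: counting 3 business days from Thursday, 11 March 2021 (Mar 12, Mar 15, Mar 16, skipping weekends) reaches Tuesday, 16 March 2021.
The last day of the waiting period: 28 calendar days after 16 March 2021 is 13 April 2021.
The date on which the replacement obligation becomes due: 21 calendar days after 13 April 2021 is 4 May 2021.

4 May 2021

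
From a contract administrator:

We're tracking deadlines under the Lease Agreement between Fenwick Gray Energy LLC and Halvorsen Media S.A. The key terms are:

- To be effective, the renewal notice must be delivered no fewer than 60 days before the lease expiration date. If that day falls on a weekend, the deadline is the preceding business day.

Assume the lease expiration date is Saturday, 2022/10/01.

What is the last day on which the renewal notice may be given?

2022/10/01 minus 60 days is 2022/08/02. That is a Tuesday, so no adjustment is needed.

2022/08/02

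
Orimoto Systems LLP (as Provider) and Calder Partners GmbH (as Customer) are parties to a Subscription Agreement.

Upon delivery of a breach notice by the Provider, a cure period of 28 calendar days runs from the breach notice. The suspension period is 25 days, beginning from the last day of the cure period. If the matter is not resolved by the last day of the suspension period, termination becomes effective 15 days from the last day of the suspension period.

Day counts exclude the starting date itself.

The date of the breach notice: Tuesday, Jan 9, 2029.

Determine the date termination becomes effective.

Mar 18, 2029

Adding 28 calendar days to Jan 9, 2029 gives Feb 6, 2029, which is the last day of the cure period.
The last day of the suspension period: 25 calendar days after Feb 6, 2029 is Mar 3, 2029.
The date termination becomes effective: 15 calendar days after Mar 3, 2029 is Mar 18, 2029.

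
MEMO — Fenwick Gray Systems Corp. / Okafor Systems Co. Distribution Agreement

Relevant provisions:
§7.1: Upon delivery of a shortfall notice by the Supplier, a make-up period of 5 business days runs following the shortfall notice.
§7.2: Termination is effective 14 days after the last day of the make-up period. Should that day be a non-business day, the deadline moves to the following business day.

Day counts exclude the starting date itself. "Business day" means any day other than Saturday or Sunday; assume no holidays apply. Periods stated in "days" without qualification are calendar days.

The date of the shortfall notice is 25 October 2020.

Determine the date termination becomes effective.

The last day of the make-up period: counting 5 business days from Sunday, 25 October 2020 (Oct 26, Oct 27, Oct 28, Oct 29, Oct 30, skipping weekends) reaches Friday, 30 October 2020.
The date termination becomes effective: 14 calendar days after 30 October 2020 is 13 November 2020. 13 November 2020 is a Friday, so no roll-forward applies.

13 November 2020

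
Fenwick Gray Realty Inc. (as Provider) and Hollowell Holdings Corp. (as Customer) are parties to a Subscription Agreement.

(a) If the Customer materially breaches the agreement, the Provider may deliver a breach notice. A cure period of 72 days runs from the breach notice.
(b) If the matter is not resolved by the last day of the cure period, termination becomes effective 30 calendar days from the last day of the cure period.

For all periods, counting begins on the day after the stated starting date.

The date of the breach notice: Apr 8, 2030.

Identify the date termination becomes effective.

Jul 19, 2030

Adding 72 calendar days to Apr 8, 2030 gives Jun 19, 2030, which is the last day of the cure period.
The date termination becomes effective: 30 calendar days after Jun 19, 2030 is Jul 19, 2030.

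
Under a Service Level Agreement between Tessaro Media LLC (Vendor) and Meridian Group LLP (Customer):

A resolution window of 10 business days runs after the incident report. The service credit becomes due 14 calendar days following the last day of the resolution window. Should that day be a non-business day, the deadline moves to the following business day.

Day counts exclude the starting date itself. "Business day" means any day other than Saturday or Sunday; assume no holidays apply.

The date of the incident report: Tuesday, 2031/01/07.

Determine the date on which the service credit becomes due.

2031/02/04

The last day of the resolution window: 10 business days after Tuesday, 2031/01/07, skipping weekends — Jan 8, Jan 9, Jan 10, Jan 13, Jan 14, Jan 15, Jan 16, Jan 17, Jan 20, Jan 21 — lands on Tuesday, 2031/01/21.
The date on which the service credit becomes due: 14 calendar days after 2031/01/21 is 2031/02/04. 2031/02/04 is a Tuesday, so no roll-forward applies.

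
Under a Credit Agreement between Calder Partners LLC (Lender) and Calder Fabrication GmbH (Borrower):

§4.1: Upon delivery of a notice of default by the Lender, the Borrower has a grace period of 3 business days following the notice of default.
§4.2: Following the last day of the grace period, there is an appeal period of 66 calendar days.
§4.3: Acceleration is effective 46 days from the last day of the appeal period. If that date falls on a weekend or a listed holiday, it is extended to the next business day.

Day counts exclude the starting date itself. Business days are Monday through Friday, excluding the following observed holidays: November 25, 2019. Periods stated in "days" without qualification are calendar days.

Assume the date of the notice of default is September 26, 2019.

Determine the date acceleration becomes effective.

January 21, 2020

The last day of the grace period: 3 business days after Thursday, September 26, 2019, skipping weekends — Sep 27, Sep 30, Oct 1 — lands on Tuesday, October 1, 2019.
Adding 66 calendar days to October 1, 2019 gives December 6, 2019, which is the last day of the appeal period.
The date acceleration becomes effective: December 6, 2019 + 46 days = January 21, 2020. January 21, 2020 is a Tuesday and is not a listed holiday, so no roll-forward applies.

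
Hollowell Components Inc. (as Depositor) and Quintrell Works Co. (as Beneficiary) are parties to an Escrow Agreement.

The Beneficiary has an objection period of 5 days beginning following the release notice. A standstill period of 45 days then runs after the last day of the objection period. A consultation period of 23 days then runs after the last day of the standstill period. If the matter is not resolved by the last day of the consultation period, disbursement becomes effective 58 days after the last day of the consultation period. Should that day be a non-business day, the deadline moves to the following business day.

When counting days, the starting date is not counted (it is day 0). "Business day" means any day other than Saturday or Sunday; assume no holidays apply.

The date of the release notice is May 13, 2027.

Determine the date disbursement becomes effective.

Sep 21, 2027

The last day of the objection period: May 13, 2027 + 5 days = May 18, 2027.
The last day of the standstill period: 45 calendar days after May 18, 2027 is Jul 2, 2027.
The last day of the consultation period: 23 calendar days after Jul 2, 2027 is Jul 25, 2027.
The date disbursement becomes effective: Jul 25, 2027 + 58 days = Sep 21, 2027. Sep 21, 2027 is a Tuesday, so no roll-forward applies.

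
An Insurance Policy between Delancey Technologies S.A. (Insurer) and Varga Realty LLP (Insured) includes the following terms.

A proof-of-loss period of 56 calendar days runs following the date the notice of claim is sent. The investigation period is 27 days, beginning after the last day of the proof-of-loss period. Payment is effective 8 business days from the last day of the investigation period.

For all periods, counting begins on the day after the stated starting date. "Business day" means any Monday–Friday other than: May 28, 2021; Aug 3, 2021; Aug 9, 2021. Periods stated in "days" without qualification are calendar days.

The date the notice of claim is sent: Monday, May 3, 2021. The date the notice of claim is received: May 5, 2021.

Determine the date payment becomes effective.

Aug 5, 2021

The last day of the proof-of-loss period: 56 calendar days after May 3, 2021 is Jun 28, 2021.
The last day of the investigation period: Jun 28, 2021 + 27 days = Jul 25, 2021.
The date payment becomes effective: counting 8 business days from Sunday, Jul 25, 2021 (Jul 26, Jul 27, Jul 28, Jul 29, Jul 30, Aug 2, Aug 4, Aug 5, skipping weekends and the listed holiday on Aug 3) reaches Thursday, Aug 5, 2021.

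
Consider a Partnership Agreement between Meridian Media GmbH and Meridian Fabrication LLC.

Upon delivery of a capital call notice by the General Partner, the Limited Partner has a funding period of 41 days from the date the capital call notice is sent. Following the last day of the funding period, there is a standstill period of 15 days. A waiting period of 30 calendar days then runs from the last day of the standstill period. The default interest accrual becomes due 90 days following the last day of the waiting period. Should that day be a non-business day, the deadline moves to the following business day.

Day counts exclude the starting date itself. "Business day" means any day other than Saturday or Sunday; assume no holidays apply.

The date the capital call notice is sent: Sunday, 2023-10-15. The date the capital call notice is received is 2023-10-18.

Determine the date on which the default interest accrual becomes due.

The last day of the funding period: 2023-10-15 + 41 days = 2023-11-25.
The last day of the standstill period: 15 calendar days after 2023-11-25 is 2023-12-10.
The last day of the waiting period: 30 calendar days after 2023-12-10 is 2024-01-09.
Adding 90 calendar days to 2024-01-09 gives 2024-04-08, which is the date on which the default interest accrual becomes due. 2024-04-08 is a Monday, so no roll-forward applies.

2024-04-08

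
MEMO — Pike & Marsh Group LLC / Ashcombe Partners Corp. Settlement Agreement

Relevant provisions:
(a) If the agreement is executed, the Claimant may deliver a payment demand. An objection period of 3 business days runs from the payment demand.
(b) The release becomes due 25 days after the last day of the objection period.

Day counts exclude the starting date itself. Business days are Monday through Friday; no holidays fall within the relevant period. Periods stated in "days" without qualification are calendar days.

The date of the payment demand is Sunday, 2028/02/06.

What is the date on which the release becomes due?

The last day of the objection period: 3 business days after Sunday, 2028/02/06, skipping weekends — Feb 7, Feb 8, Feb 9 — lands on Wednesday, 2028/02/09.
The date on which the release becomes due: 25 calendar days after 2028/02/09 is 2028/03/05.

2028/03/05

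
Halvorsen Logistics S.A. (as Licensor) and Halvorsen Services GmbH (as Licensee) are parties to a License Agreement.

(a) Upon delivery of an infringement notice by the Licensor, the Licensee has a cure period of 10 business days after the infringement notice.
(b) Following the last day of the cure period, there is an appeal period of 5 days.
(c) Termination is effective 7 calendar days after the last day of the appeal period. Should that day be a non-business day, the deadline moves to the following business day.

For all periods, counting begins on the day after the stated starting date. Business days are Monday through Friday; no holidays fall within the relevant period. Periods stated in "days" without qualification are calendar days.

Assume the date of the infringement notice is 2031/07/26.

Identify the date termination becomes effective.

2031/08/20

The last day of the cure period: 10 business days after Saturday, 2031/07/26, skipping weekends — Jul 28, Jul 29, Jul 30, Jul 31, Aug 1, Aug 4, Aug 5, Aug 6, Aug 7, Aug 8 — lands on Friday, 2031/08/08.
Adding 5 calendar days to 2031/08/08 gives 2031/08/13, which is the last day of the appeal period.
The date termination becomes effective: 7 calendar days after 2031/08/13 is 2031/08/20. 2031/08/20 is a Wednesday, so no roll-forward applies.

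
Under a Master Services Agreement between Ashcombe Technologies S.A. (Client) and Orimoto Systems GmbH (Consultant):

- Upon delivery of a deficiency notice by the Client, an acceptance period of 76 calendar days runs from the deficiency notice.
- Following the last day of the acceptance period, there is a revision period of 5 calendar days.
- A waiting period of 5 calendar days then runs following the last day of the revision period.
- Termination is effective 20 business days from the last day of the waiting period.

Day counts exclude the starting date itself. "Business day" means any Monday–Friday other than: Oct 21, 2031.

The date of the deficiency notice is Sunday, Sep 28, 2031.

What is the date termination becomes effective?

Jan 20, 2032

The last day of the acceptance period: Sep 28, 2031 + 76 days = Dec 13, 2031.
The last day of the revision period: Dec 13, 2031 + 5 days = Dec 18, 2031.
Adding 5 calendar days to Dec 18, 2031 gives Dec 23, 2031, which is the last day of the waiting period.
From Tuesday, Dec 23, 2031, 20 business days (Dec 24, Dec 25, Dec 26, Dec 29, …, Jan 16, Jan 19, Jan 20, skipping weekends) brings us to Tuesday, Jan 20, 2032, which is the date termination becomes effective.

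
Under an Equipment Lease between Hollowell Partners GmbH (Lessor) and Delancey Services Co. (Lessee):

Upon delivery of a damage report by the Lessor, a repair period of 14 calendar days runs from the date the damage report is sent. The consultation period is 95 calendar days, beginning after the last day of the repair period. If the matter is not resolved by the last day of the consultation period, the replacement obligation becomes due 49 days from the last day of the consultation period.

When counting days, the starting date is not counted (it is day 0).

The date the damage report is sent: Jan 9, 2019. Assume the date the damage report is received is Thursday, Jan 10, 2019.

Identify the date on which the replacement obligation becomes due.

Jun 16, 2019

The last day of the repair period: Jan 9, 2019 + 14 days = Jan 23, 2019.
Adding 95 calendar days to Jan 23, 2019 gives Apr 28, 2019, which is the last day of the consultation period.
The date on which the replacement obligation becomes due: 49 calendar days after Apr 28, 2019 is Jun 16, 2019.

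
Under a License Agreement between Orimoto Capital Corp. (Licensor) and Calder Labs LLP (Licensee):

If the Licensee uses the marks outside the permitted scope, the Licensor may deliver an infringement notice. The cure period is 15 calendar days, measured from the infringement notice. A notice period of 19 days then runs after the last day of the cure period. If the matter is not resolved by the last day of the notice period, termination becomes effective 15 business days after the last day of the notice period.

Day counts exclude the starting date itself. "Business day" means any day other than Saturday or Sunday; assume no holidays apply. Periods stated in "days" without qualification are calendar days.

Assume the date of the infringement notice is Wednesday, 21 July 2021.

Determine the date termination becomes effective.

14 September 2021

The last day of the cure period: 15 calendar days after 21 July 2021 is 5 August 2021.
The last day of the notice period: 5 August 2021 + 19 days = 24 August 2021.
The date termination becomes effective: 15 business days after Tuesday, 24 August 2021, skipping weekends — Aug 25, Aug 26, Aug 27, Aug 30, …, Sep 10, Sep 13, Sep 14 — lands on Tuesday, 14 September 2021.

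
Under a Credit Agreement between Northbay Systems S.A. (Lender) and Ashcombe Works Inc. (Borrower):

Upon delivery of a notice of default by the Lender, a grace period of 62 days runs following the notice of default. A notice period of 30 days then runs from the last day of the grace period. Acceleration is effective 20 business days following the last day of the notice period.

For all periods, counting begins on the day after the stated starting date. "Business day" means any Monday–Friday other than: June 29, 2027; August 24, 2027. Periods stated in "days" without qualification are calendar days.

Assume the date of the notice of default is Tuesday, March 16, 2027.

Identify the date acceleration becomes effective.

July 15, 2027

Adding 62 calendar days to March 16, 2027 gives May 17, 2027, which is the last day of the grace period.
Adding 30 calendar days to May 17, 2027 gives June 16, 2027, which is the last day of the notice period.
The date acceleration becomes effective: 20 business days after Wednesday, June 16, 2027, skipping weekends and the listed holiday on Jun 29 — Jun 17, Jun 18, Jun 21, Jun 22, …, Jul 13, Jul 14, Jul 15 — lands on Thursday, July 15, 2027.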